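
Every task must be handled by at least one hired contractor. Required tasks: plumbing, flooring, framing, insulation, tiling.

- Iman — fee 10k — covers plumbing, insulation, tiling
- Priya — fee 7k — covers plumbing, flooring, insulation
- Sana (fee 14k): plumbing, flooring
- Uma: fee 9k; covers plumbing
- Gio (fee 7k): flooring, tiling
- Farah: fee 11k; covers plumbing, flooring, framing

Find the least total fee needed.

21

This is an integer covering problem.
The greedy cost-per-new-task heuristic would pick Priya, Gio, and Farah for 25, but a cheaper cover exists.
Choose Iman and Farah: together they cover plumbing, flooring, framing, insulation, tiling — every task.
Total fee: 10 + 11 = 21.
No cover costs less than 21.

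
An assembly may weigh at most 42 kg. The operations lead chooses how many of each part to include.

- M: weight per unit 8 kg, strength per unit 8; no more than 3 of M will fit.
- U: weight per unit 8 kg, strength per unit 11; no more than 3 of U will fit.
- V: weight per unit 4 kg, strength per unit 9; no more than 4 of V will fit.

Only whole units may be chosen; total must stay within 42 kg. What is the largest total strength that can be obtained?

Take 3×U and 4×V: weight 40 ≤ 42, strength 3·11 + 4·9 = 69.
V has the best ratio (9/4) and is taken to its limit of 4; remaining capacity is filled optimally with the others.

69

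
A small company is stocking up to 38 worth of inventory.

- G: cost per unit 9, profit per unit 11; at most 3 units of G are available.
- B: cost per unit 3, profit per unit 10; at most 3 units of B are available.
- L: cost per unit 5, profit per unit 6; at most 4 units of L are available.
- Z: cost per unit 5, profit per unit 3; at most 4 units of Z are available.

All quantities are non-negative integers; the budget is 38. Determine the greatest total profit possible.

1×G, 3×B, and 4×L: cost 38 ≤ 38, profit 1·11 + 3·10 + 4·6 = 65.
2×G, 3×B, and 2×L: cost 37 ≤ 38, profit 2·11 + 3·10 + 2·6 = 64.
Best is 65.

65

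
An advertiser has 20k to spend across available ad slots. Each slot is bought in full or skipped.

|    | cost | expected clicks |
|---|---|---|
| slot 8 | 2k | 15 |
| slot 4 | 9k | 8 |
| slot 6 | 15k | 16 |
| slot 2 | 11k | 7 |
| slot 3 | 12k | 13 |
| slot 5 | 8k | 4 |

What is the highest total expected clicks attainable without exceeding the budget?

31

slot 8 + slot 4 + slot 5: cost 2 + 9 + 8 = 19 ≤ 20, expected clicks 15 + 8 + 4 = 27.
slot 8 + slot 6: cost 2 + 15 = 17 ≤ 20, expected clicks 15 + 16 = 31.
slot 8 + slot 3: cost 2 + 12 = 14 ≤ 20, expected clicks 15 + 13 = 28.
Best is slot 8 and slot 6 with total expected clicks 31.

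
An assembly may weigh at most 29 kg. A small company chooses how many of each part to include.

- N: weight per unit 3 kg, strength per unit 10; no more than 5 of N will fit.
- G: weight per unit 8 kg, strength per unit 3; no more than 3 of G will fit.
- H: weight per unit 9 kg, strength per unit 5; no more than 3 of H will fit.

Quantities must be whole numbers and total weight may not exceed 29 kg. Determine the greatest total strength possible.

N has the best ratio (10/3); taking only N gives at most 5×10 = 50 (stopped by the supply cap of 5).
Mixing does better — 5×N and 1×H: weight 24 ≤ 29, strength 5·10 + 1·5 = 55.

55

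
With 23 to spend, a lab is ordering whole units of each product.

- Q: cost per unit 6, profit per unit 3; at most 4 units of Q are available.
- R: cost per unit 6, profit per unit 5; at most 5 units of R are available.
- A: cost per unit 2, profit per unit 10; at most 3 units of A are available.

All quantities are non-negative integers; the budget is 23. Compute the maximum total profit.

40

1×Q, 1×R, and 3×A: cost 18 ≤ 23, profit 1·3 + 1·5 + 3·10 = 38.
2×R and 3×A: cost 18 ≤ 23, profit 2·5 + 3·10 = 40.
Best is 40.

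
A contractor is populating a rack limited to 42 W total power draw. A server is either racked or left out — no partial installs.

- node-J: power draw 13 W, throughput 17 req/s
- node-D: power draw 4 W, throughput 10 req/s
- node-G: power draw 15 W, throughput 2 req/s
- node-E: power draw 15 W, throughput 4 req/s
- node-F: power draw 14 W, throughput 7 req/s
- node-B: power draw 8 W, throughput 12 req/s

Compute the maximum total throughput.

46

Treat it as a binary knapsack problem.
Take node-J, node-D, node-F, and node-B: power draw 13 + 4 + 14 + 8 = 39 ≤ 42, throughput 17 + 10 + 7 + 12 = 46.
No other feasible combination does better.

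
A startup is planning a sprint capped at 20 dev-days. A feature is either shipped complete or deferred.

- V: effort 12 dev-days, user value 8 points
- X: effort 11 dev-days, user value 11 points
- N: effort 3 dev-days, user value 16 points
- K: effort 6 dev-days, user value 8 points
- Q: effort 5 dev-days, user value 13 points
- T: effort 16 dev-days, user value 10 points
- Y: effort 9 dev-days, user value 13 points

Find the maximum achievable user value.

Take N, Q, and Y: effort 3 + 5 + 9 = 17 ≤ 20, user value 16 + 13 + 13 = 42.
No other feasible combination does better.

42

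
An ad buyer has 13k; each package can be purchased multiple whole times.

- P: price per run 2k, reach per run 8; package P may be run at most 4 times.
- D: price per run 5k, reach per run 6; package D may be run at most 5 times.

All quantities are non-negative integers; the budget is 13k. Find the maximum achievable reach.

38

P has the best ratio (8/2); taking only P gives at most 4×8 = 32 (stopped by the supply cap of 4).
Mixing does better — 4×P and 1×D: price 13 ≤ 13, reach 4·8 + 1·6 = 38.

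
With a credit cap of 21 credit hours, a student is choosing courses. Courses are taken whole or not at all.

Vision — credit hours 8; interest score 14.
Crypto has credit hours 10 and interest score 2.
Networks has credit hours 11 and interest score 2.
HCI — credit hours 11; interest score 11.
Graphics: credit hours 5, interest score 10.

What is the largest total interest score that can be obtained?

This is an integer program with binary decision variables.
Allowing fractional choices, the relaxed optimum would be about 32.0, but courses are indivisible.
Vision + Graphics: credit hours 8 + 5 = 13 ≤ 21, interest score 14 + 10 = 24.
Vision + HCI: credit hours 8 + 11 = 19 ≤ 21, interest score 14 + 11 = 25.
Best is Vision and HCI with total interest score 25.

25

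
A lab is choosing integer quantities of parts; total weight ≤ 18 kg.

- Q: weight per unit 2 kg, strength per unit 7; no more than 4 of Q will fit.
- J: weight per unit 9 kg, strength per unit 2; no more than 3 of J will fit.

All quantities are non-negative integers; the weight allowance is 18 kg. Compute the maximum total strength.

30

This is a bounded integer knapsack.
Q has the best ratio (7/2); taking only Q gives at most 4×7 = 28 (stopped by the supply cap of 4).
Mixing does better — 4×Q and 1×J: weight 17 ≤ 18, strength 4·7 + 1·2 = 30.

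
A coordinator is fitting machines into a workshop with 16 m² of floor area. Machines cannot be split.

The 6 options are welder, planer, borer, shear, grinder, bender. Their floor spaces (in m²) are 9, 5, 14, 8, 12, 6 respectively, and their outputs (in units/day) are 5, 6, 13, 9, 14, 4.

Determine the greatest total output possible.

15

Treat it as a binary knapsack problem.
Allowing fractional choices, the relaxed optimum would be about 18.8, but machines are indivisible.
borer: floor space 14 ≤ 16, output 13.
planer + shear: floor space 5 + 8 = 13 ≤ 16, output 6 + 9 = 15.
grinder: floor space 12 ≤ 16, output 14.
Best is planer and shear with total output 15.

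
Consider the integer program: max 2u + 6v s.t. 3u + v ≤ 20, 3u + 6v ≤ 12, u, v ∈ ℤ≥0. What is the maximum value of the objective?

(u,v)=(0,2) is feasible, giving 12.
(u,v)=(1,1) is feasible, giving 8.
No feasible integer point exceeds 12.

12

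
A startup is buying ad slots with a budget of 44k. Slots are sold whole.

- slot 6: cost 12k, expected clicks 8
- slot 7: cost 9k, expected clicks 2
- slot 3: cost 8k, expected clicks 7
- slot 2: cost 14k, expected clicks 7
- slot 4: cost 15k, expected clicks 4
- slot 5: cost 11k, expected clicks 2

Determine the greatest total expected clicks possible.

Take slot 6, slot 7, slot 3, and slot 2: cost 12 + 9 + 8 + 14 = 43 ≤ 44, expected clicks 8 + 2 + 7 + 7 = 24.
No other feasible combination does better.

24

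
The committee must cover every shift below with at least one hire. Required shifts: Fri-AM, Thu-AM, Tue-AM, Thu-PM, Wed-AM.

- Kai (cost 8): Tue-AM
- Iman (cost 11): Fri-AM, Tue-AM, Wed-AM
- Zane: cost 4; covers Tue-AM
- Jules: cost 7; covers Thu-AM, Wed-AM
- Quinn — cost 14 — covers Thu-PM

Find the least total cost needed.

This is a weighted set-cover instance.
The greedy cost-per-new-shift heuristic would pick Jules, Zane, Iman, and Quinn for 36, but a cheaper cover exists.
Choose Iman, Jules, and Quinn: together they cover Fri-AM, Thu-AM, Tue-AM, Thu-PM, Wed-AM — every shift.
Total cost: 11 + 7 + 14 = 32.
No cover costs less than 32.

32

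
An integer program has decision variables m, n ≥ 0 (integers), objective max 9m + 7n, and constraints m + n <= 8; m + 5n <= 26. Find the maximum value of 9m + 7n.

(m,n)=(8,0): 1·8+1·0=8≤8, 1·8+5·0=8≤26, objective 72.
(m,n)=(7,1): 1·7+1·1=8≤8, 1·7+5·1=12≤26, objective 70.
(m,n)=(7,0): 1·7+1·0=7≤8, 1·7+5·0=7≤26, objective 63.
The best lattice point is (8,0), giving 72.

72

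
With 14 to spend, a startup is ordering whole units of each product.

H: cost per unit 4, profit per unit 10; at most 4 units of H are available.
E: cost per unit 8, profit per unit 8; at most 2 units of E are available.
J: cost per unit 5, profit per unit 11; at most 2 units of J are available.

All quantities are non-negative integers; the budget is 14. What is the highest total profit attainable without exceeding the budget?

32

Take 1×H and 2×J: cost 14 ≤ 14, profit 1·10 + 2·11 = 32.
No other integer combination yields more.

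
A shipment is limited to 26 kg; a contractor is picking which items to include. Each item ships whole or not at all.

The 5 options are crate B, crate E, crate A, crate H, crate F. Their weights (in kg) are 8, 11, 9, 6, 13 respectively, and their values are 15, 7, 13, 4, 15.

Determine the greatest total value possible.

32

Allowing fractional choices, the relaxed optimum would be about 38.4, but items are indivisible.
crate B + crate A: weight 8 + 9 = 17 ≤ 26, value 15 + 13 = 28.
crate B + crate F: weight 8 + 13 = 21 ≤ 26, value 15 + 15 = 30.
crate B + crate A + crate H: weight 8 + 9 + 6 = 23 ≤ 26, value 15 + 13 + 4 = 32.
Best is crate B, crate A, and crate H with total value 32.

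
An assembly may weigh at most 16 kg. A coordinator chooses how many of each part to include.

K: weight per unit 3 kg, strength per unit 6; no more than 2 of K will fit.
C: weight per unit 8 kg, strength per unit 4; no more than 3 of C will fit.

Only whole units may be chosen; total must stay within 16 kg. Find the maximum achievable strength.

2×K: weight 6 ≤ 16, strength 2·6 = 12.
2×K and 1×C: weight 14 ≤ 16, strength 2·6 + 1·4 = 16.
Best is 16.

16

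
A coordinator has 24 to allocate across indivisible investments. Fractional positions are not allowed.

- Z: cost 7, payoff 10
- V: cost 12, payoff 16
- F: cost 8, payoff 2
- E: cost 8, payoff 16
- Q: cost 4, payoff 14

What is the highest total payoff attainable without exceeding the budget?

46

Take V, E, and Q: cost 12 + 8 + 4 = 24 ≤ 24, payoff 16 + 16 + 14 = 46.
No other feasible combination does better.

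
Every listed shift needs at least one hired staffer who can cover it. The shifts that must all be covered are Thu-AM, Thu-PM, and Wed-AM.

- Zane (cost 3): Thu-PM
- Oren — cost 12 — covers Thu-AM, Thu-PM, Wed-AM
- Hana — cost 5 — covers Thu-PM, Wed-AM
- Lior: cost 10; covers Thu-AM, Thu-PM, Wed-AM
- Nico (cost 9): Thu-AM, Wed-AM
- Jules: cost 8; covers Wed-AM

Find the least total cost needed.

10

This is an integer covering problem.
The greedy cost-per-new-shift heuristic would pick Hana and Nico for 14, but a cheaper cover exists.
Lior alone covers Thu-AM, Thu-PM, Wed-AM — every shift.
Total cost: 10.
No cover costs less than 10.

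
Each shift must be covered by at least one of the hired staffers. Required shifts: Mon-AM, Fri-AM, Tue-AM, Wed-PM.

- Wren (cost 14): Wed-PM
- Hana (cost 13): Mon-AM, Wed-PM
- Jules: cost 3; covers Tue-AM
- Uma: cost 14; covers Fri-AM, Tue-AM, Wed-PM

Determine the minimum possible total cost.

27

The greedy cost-per-new-shift heuristic would pick Jules, Hana, and Uma for 30, but a cheaper cover exists.
Choose Hana and Uma: together they cover Mon-AM, Fri-AM, Tue-AM, Wed-PM — every shift.
Total cost: 13 + 14 = 27.
No cover costs less than 27.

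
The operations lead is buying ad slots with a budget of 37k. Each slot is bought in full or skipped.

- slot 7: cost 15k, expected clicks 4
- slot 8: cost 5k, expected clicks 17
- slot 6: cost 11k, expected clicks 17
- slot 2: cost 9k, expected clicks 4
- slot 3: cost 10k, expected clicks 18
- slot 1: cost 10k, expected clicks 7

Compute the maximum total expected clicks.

Take slot 8, slot 6, slot 3, and slot 1: cost 5 + 11 + 10 + 10 = 36 ≤ 37, expected clicks 17 + 17 + 18 + 7 = 59.
No other feasible combination does better.

59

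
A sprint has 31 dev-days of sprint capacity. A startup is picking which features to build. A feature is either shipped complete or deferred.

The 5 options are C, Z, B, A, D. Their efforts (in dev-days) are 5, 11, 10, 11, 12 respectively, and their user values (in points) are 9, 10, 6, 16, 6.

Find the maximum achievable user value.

This is a 0-1 knapsack instance.
C + B + A: effort 5 + 10 + 11 = 26 ≤ 31, user value 9 + 6 + 16 = 31.
C + Z + A: effort 5 + 11 + 11 = 27 ≤ 31, user value 9 + 10 + 16 = 35.
Best is C, Z, and A with total user value 35.

35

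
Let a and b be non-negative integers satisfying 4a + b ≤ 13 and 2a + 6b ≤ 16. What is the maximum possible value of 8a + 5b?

29

Relaxing integrality, the LP optimum is 31.18 at (a,b) = (2.82, 1.73), which is not an integer point.
(a,b)=(3,1): 4·3+1·1=13≤13, 2·3+6·1=12≤16, objective 29.
(a,b)=(2,2): 4·2+1·2=10≤13, 2·2+6·2=16≤16, objective 26.
(a,b)=(3,0): 4·3+1·0=12≤13, 2·3+6·0=6≤16, objective 24.
(a,b)=(2,1): 4·2+1·1=9≤13, 2·2+6·1=10≤16, objective 21.
No feasible integer point exceeds 29.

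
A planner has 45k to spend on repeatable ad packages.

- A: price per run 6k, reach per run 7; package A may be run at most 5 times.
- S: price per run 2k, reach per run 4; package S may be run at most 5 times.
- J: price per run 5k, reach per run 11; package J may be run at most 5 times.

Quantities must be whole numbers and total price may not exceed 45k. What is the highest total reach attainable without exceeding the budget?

85

J has the best ratio (11/5); taking only J gives at most 5×11 = 55 (stopped by the supply cap of 5).
Mixing does better — 2×A, 4×S, and 5×J: price 45 ≤ 45, reach 2·7 + 4·4 + 5·11 = 85.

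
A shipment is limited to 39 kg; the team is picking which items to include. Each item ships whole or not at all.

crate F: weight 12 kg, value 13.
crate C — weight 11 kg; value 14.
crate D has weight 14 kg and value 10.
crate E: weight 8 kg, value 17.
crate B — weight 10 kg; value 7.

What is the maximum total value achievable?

44

Treat it as a binary knapsack problem.
Allowing fractional choices, the relaxed optimum would be about 49.7, but items are indivisible.
crate C + crate D + crate E: weight 11 + 14 + 8 = 33 ≤ 39, value 14 + 10 + 17 = 41.
crate F + crate D + crate E: weight 12 + 14 + 8 = 34 ≤ 39, value 13 + 10 + 17 = 40.
crate F + crate C + crate E: weight 12 + 11 + 8 = 31 ≤ 39, value 13 + 14 + 17 = 44.
Best is crate F, crate C, and crate E with total value 44.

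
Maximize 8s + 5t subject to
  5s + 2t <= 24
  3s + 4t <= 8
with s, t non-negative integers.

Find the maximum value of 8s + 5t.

(s,t)=(2,0) is feasible, giving 16.
(s,t)=(1,1) is feasible, giving 13.
(s,t)=(1,0) is feasible, giving 8.
The best lattice point is (2,0), giving 16.

16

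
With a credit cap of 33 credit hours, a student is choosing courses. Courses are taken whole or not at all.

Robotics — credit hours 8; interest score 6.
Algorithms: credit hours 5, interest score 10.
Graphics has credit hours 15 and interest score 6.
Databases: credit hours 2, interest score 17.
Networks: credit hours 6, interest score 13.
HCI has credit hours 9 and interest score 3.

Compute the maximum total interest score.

49

This is an integer program with binary decision variables.
Take Robotics, Algorithms, Databases, Networks, and HCI: credit hours 8 + 5 + 2 + 6 + 9 = 30 ≤ 33, interest score 6 + 10 + 17 + 13 + 3 = 49.
No other feasible combination does better.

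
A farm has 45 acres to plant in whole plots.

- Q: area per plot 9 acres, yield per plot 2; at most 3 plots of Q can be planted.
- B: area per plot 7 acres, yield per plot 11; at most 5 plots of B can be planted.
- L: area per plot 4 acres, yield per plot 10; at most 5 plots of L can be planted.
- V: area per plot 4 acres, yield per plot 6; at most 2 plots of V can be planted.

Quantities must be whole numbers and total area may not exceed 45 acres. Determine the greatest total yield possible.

Take 3×B, 5×L, and 1×V: area 45 ≤ 45, yield 3·11 + 5·10 + 1·6 = 89.
L has the best ratio (10/4) and is taken to its limit of 5; remaining capacity is filled optimally with the others.

89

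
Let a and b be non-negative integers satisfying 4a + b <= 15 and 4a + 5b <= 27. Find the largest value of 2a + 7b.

The continuous relaxation peaks at (0, 5.4) with value 37.80; rounding to a feasible lattice point costs some objective.
(a,b)=(0,5): 4·0+1·5=5≤15, 4·0+5·5=25≤27, objective 35.
(a,b)=(1,4): 4·1+1·4=8≤15, 4·1+5·4=24≤27, objective 30.
(a,b)=(0,4): 4·0+1·4=4≤15, 4·0+5·4=20≤27, objective 28.
The best lattice point is (0,5), giving 35.

35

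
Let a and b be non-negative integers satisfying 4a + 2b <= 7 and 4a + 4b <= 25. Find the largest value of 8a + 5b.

15

The continuous relaxation peaks at (0, 3.5) with value 17.50; rounding to a feasible lattice point costs some objective.
(a,b)=(0,3): 4·0+2·3=6≤7, 4·0+4·3=12≤25, objective 15.
(a,b)=(0,2): 4·0+2·2=4≤7, 4·0+4·2=8≤25, objective 10.
No feasible integer point exceeds 15.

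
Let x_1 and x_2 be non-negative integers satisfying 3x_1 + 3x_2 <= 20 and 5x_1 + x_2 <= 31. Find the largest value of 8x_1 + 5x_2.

48

(x_1,x_2)=(6,0): 3·6+3·0=18≤20, 5·6+1·0=30≤31, objective 48.
(x_1,x_2)=(5,1): 3·5+3·1=18≤20, 5·5+1·1=26≤31, objective 45.
No feasible integer point exceeds 48.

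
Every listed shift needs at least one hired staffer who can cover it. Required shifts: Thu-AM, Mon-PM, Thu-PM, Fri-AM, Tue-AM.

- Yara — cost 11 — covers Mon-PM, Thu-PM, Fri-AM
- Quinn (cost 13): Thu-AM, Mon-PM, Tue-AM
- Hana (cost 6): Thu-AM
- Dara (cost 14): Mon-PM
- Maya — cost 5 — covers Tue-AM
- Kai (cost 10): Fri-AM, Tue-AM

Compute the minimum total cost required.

Choose Yara, Hana, and Maya: together they cover Thu-AM, Mon-PM, Thu-PM, Fri-AM, Tue-AM — every shift.
Total cost: 11 + 6 + 5 = 22.
No cover costs less than 22.

22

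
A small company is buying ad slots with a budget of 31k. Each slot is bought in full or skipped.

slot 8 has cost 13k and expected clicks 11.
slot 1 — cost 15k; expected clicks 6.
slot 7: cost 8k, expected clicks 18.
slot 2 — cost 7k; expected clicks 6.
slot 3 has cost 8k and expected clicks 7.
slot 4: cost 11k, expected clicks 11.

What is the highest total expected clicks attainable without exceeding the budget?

Allowing fractional choices, the relaxed optimum would be about 39.4, but ad slots are indivisible.
slot 8 + slot 7 + slot 3: cost 13 + 8 + 8 = 29 ≤ 31, expected clicks 11 + 18 + 7 = 36.
slot 7 + slot 3 + slot 4: cost 8 + 8 + 11 = 27 ≤ 31, expected clicks 18 + 7 + 11 = 36.
The maximum expected clicks is 36; one optimal choice is slot 7, slot 3, and slot 4.

36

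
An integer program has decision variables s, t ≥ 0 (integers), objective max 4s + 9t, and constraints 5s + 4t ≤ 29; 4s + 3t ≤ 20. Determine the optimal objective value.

54

The continuous relaxation peaks at (0, 6.67) with value 60.00; rounding to a feasible lattice point costs some objective.
(s,t)=(0,6): 5·0+4·6=24≤29, 4·0+3·6=18≤20, objective 54.
(s,t)=(1,5): 5·1+4·5=25≤29, 4·1+3·5=19≤20, objective 49.
(s,t)=(0,5): 5·0+4·5=20≤29, 4·0+3·5=15≤20, objective 45.
Maximum is 54 at (s,t)=(0,6).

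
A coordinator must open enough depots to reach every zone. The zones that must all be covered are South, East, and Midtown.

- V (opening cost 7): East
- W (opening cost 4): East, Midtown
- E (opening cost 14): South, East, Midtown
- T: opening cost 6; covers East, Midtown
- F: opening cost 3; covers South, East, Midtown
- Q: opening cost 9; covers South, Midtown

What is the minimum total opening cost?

3

F alone covers South, East, Midtown — every zone.
Total opening cost: 3.
No cover costs less than 3.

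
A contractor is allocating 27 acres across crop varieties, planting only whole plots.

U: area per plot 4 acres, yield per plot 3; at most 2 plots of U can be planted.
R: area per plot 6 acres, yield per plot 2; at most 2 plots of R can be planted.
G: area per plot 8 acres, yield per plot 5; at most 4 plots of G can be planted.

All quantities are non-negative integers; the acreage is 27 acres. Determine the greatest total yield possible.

16

This is a bounded integer knapsack.
Take 2×U and 2×G: area 24 ≤ 27, yield 2·3 + 2·5 = 16.
U has the best ratio (3/4) and is taken to its limit of 2; remaining capacity is filled optimally with the others.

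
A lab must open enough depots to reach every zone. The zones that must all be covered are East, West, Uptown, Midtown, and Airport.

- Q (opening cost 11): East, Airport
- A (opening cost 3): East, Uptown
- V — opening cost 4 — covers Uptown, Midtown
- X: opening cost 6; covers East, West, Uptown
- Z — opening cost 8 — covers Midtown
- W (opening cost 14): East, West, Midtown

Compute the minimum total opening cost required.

This is a weighted set-cover instance.
The greedy cost-per-new-zone heuristic would pick A, V, X, and Q for 24, but a cheaper cover exists.
Choose Q, V, and X: together they cover East, West, Uptown, Midtown, Airport — every zone.
Total opening cost: 11 + 4 + 6 = 21.
No cover costs less than 21.

21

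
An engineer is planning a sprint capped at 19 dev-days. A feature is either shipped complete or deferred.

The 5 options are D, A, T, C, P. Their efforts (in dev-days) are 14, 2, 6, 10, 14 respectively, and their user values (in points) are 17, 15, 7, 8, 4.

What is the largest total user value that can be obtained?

32

A + T + C: effort 2 + 6 + 10 = 18 ≤ 19, user value 15 + 7 + 8 = 30.
A + C: effort 2 + 10 = 12 ≤ 19, user value 15 + 8 = 23.
D + A: effort 14 + 2 = 16 ≤ 19, user value 17 + 15 = 32.
Best is D and A with total user value 32.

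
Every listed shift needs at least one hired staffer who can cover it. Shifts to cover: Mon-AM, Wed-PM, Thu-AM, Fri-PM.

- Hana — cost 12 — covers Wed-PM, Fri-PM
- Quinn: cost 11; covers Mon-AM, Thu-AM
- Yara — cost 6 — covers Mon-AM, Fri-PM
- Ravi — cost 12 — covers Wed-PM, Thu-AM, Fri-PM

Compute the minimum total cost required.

Choose Yara and Ravi: together they cover Mon-AM, Wed-PM, Thu-AM, Fri-PM — every shift.
Total cost: 6 + 12 = 18.
No cover costs less than 18.

18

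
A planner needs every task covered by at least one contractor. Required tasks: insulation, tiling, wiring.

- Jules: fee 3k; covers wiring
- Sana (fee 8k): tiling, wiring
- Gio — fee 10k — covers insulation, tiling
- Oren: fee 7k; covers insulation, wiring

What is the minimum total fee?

13

This is an integer covering problem.
Choose Jules and Gio: together they cover insulation, tiling, wiring — every task.
Total fee: 3 + 10 = 13.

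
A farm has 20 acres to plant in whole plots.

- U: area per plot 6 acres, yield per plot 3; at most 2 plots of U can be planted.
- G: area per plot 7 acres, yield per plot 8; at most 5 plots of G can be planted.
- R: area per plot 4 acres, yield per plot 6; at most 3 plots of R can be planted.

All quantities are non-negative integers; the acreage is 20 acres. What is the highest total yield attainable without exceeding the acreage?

Take 1×G and 3×R: area 19 ≤ 20, yield 1·8 + 3·6 = 26.
R has the best ratio (6/4) and is taken to its limit of 3; remaining capacity is filled optimally with the others.

26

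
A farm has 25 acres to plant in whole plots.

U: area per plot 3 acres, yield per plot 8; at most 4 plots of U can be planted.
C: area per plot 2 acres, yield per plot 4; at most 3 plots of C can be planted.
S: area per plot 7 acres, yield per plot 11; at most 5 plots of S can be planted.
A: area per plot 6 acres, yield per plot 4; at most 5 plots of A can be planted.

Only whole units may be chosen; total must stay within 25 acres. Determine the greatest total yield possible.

55

4×U, 3×C, and 1×S: area 25 ≤ 25, yield 4·8 + 3·4 + 1·11 = 55.
4×U, 2×C, and 1×S: area 23 ≤ 25, yield 4·8 + 2·4 + 1·11 = 51.
Best is 55.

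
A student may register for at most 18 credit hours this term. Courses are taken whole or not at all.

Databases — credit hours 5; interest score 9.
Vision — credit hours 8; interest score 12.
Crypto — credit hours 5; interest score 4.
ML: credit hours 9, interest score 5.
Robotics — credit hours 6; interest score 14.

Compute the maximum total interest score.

27

Allowing fractional choices, the relaxed optimum would be about 33.5, but courses are indivisible.
Databases + Crypto + Robotics: credit hours 5 + 5 + 6 = 16 ≤ 18, interest score 9 + 4 + 14 = 27.
Vision + Robotics: credit hours 8 + 6 = 14 ≤ 18, interest score 12 + 14 = 26.
Best is Databases, Crypto, and Robotics with total interest score 27.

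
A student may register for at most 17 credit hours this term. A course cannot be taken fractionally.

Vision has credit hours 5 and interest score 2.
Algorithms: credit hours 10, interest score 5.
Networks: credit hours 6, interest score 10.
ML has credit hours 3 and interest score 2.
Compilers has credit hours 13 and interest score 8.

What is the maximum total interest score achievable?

Allowing fractional choices, the relaxed optimum would be about 16.9, but courses are indivisible.
Algorithms + Networks: credit hours 10 + 6 = 16 ≤ 17, interest score 5 + 10 = 15.
Vision + Networks + ML: credit hours 5 + 6 + 3 = 14 ≤ 17, interest score 2 + 10 + 2 = 14.
Networks + ML: credit hours 6 + 3 = 9 ≤ 17, interest score 10 + 2 = 12.
Best is Algorithms and Networks with total interest score 15.

15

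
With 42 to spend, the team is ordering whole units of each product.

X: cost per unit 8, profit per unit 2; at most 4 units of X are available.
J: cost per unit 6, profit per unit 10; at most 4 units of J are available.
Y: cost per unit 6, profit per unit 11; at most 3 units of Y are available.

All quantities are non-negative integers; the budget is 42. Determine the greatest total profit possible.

Y has the best ratio (11/6); taking only Y gives at most 3×11 = 33 (stopped by the supply cap of 3).
Mixing does better — 4×J and 3×Y: cost 42 ≤ 42, profit 4·10 + 3·11 = 73.

73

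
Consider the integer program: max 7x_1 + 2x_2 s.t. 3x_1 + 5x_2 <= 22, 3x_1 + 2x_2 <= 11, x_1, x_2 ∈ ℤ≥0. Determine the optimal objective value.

The continuous relaxation peaks at (3.67, 0) with value 25.67; rounding to a feasible lattice point costs some objective.
(x_1,x_2)=(3,1) is feasible, giving 23.
(x_1,x_2)=(3,0) is feasible, giving 21.
(x_1,x_2)=(2,2) is feasible, giving 18.
No feasible integer point exceeds 23.

23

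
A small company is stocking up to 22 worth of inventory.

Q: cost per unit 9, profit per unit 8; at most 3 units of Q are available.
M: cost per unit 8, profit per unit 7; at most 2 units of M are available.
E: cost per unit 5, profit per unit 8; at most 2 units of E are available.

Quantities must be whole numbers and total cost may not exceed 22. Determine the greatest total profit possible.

Take 1×Q and 2×E: cost 19 ≤ 22, profit 1·8 + 2·8 = 24.
E has the best ratio (8/5) and is taken to its limit of 2; remaining capacity is filled optimally with the others.

24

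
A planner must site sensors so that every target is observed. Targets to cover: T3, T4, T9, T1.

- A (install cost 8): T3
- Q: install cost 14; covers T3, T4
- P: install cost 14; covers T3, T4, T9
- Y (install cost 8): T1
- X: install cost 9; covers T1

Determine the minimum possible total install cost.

Choose P and Y: together they cover T3, T4, T9, T1 — every target.
Total install cost: 14 + 8 = 22.

22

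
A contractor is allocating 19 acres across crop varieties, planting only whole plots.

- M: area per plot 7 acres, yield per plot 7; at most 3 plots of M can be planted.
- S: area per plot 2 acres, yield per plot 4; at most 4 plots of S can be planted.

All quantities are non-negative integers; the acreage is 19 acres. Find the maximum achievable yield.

23

1×M and 4×S: area 15 ≤ 19, yield 1·7 + 4·4 = 23.
2×M and 2×S: area 18 ≤ 19, yield 2·7 + 2·4 = 22.
Best is 23.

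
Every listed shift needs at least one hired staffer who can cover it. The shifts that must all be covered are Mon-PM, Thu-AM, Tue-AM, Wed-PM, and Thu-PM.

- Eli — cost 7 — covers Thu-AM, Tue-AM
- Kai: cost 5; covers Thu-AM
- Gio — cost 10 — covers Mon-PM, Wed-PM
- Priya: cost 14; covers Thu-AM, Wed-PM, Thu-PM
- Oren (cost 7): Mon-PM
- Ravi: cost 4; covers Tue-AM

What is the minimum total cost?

The greedy cost-per-new-shift heuristic would pick Eli, Gio, and Priya for 31, but a cheaper cover exists.
Choose Priya, Oren, and Ravi: together they cover Mon-PM, Thu-AM, Tue-AM, Wed-PM, Thu-PM — every shift.
Total cost: 14 + 7 + 4 = 25.
No cover costs less than 25.

25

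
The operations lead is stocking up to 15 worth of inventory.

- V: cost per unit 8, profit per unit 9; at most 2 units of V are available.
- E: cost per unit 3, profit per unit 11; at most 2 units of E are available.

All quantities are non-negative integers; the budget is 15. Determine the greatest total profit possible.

This is a bounded integer knapsack.
E has the best ratio (11/3); taking only E gives at most 2×11 = 22 (stopped by the supply cap of 2).
Mixing does better — 1×V and 2×E: cost 14 ≤ 15, profit 1·9 + 2·11 = 31.

31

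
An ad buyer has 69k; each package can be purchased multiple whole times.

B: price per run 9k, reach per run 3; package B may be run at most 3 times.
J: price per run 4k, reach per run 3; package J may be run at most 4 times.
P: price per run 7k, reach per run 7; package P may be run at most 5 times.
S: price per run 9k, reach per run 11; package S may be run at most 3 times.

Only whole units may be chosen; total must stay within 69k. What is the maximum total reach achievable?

This is a bounded integer knapsack.
Take 1×J, 5×P, and 3×S: price 66 ≤ 69, reach 1·3 + 5·7 + 3·11 = 71.
S has the best ratio (11/9) and is taken to its limit of 3; remaining capacity is filled optimally with the others.

71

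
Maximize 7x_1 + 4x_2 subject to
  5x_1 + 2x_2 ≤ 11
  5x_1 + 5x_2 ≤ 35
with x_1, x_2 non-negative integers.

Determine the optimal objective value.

20

(x_1,x_2)=(0,5) is feasible, giving 20.
(x_1,x_2)=(0,4) is feasible, giving 16.
The best lattice point is (0,5), giving 20.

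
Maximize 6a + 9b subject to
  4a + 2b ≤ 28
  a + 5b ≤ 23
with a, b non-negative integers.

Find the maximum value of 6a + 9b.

The continuous relaxation peaks at (5.22, 3.56) with value 63.33; rounding to a feasible lattice point costs some objective.
(a,b)=(5,3): 4·5+2·3=26≤28, 1·5+5·3=20≤23, objective 57.
(a,b)=(6,2): 4·6+2·2=28≤28, 1·6+5·2=16≤23, objective 54.
(a,b)=(4,3): 4·4+2·3=22≤28, 1·4+5·3=19≤23, objective 51.
No feasible integer point exceeds 57.

57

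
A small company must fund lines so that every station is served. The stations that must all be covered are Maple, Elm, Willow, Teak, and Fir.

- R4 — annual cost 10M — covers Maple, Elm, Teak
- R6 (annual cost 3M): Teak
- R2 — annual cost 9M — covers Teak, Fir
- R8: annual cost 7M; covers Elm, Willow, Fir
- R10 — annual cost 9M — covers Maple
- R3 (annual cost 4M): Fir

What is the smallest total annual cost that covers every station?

17

The greedy cost-per-new-station heuristic would pick R8, R6, and R10 for 19, but a cheaper cover exists.
Choose R4 and R8: together they cover Maple, Elm, Willow, Teak, Fir — every station.
Total annual cost: 10 + 7 = 17.
No cover costs less than 17.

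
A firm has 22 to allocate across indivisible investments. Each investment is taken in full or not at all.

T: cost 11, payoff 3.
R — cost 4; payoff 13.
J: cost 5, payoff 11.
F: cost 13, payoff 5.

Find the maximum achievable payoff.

Treat it as a binary knapsack problem.
R + J + F: cost 4 + 5 + 13 = 22 ≤ 22, payoff 13 + 11 + 5 = 29.
T + R + J: cost 11 + 4 + 5 = 20 ≤ 22, payoff 3 + 13 + 11 = 27.
Best is R, J, and F with total payoff 29.

29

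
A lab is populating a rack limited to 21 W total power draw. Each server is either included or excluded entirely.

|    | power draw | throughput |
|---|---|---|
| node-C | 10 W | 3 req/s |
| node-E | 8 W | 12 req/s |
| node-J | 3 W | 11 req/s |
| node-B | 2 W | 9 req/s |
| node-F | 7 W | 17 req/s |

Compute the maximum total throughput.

49

This is an integer program with binary decision variables.
Allowing fractional choices, the relaxed optimum would be about 49.3, but servers are indivisible.
node-E + node-J + node-B + node-F: power draw 8 + 3 + 2 + 7 = 20 ≤ 21, throughput 12 + 11 + 9 + 17 = 49.
node-E + node-J + node-F: power draw 8 + 3 + 7 = 18 ≤ 21, throughput 12 + 11 + 17 = 40.
node-E + node-B + node-F: power draw 8 + 2 + 7 = 17 ≤ 21, throughput 12 + 9 + 17 = 38.
Best is node-E, node-J, node-B, and node-F with total throughput 49.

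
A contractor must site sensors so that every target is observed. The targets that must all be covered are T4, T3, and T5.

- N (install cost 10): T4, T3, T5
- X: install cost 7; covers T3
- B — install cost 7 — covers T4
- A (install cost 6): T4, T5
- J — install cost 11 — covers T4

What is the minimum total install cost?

10

The greedy cost-per-new-target heuristic would pick A and X for 13, but a cheaper cover exists.
N alone covers T4, T3, T5 — every target.
Total install cost: 10.
No cover costs less than 10.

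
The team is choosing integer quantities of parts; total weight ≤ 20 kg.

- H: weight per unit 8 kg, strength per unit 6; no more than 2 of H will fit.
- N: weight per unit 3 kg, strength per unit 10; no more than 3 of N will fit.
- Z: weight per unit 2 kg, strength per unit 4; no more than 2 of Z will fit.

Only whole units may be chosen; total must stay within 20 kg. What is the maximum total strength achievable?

1×H, 3×N, and 1×Z: weight 19 ≤ 20, strength 1·6 + 3·10 + 1·4 = 40.
3×N and 2×Z: weight 13 ≤ 20, strength 3·10 + 2·4 = 38.
Best is 40.

40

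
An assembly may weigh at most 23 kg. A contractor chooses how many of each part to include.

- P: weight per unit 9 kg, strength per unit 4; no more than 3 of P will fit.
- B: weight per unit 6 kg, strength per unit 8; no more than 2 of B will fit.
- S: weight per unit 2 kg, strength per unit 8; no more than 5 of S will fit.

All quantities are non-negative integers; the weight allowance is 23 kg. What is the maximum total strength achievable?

S has the best ratio (8/2); taking only S gives at most 5×8 = 40 (stopped by the supply cap of 5).
Mixing does better — 2×B and 5×S: weight 22 ≤ 23, strength 2·8 + 5·8 = 56.

56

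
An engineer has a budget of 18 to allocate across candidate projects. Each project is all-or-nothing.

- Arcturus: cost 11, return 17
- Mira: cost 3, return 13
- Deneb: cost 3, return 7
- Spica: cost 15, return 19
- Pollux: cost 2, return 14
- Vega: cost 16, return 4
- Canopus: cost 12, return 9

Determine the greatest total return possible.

44

Allowing fractional choices, the relaxed optimum would be about 49.5, but projects are indivisible.
Arcturus + Mira + Pollux: cost 11 + 3 + 2 = 16 ≤ 18, return 17 + 13 + 14 = 44.
Arcturus + Deneb + Pollux: cost 11 + 3 + 2 = 16 ≤ 18, return 17 + 7 + 14 = 38.
Best is Arcturus, Mira, and Pollux with total return 44.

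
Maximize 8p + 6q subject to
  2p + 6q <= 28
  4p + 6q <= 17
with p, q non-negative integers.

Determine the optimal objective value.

Relaxing integrality, the LP optimum is 34.00 at (p,q) = (4.25, 0), which is not an integer point.
(p,q)=(4,0): 2·4+6·0=8≤28, 4·4+6·0=16≤17, objective 32.
(p,q)=(3,0): 2·3+6·0=6≤28, 4·3+6·0=12≤17, objective 24.
No feasible integer point exceeds 32.

32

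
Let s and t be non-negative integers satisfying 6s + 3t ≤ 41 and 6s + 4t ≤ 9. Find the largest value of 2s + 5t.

(s,t)=(0,2): 6·0+3·2=6≤41, 6·0+4·2=8≤9, objective 10.
(s,t)=(0,1): 6·0+3·1=3≤41, 6·0+4·1=4≤9, objective 5.
No feasible integer point exceeds 10.

10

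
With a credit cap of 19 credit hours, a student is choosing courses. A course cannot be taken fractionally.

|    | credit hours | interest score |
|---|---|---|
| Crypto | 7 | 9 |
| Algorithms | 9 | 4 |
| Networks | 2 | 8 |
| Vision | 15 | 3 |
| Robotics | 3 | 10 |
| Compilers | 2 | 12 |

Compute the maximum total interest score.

Allowing fractional choices, the relaxed optimum would be about 41.2, but courses are indivisible.
Algorithms + Networks + Robotics + Compilers: credit hours 9 + 2 + 3 + 2 = 16 ≤ 19, interest score 4 + 8 + 10 + 12 = 34.
Crypto + Networks + Robotics + Compilers: credit hours 7 + 2 + 3 + 2 = 14 ≤ 19, interest score 9 + 8 + 10 + 12 = 39.
Best is Crypto, Networks, Robotics, and Compilers with total interest score 39.

39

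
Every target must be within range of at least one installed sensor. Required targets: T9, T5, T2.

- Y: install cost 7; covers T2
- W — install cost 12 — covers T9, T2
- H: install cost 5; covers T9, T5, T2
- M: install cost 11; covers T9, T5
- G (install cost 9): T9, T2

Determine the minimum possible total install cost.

H alone covers T9, T5, T2 — every target.
Total install cost: 5.

5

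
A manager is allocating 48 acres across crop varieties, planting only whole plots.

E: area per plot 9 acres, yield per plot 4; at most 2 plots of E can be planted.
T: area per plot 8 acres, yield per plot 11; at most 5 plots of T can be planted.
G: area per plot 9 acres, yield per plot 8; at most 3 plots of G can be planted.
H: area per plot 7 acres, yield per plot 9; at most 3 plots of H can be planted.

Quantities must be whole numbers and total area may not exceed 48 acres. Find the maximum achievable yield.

Take 5×T and 1×H: area 47 ≤ 48, yield 5·11 + 1·9 = 64.
T has the best ratio (11/8) and is taken to its limit of 5; remaining capacity is filled optimally with the others.

64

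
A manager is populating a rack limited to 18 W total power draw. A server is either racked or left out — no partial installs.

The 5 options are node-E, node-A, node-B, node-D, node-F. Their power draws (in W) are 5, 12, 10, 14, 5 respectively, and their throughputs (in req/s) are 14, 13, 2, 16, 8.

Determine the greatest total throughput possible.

27

Allowing fractional choices, the relaxed optimum would be about 31.1, but servers are indivisible.
node-E + node-A: power draw 5 + 12 = 17 ≤ 18, throughput 14 + 13 = 27.
node-A + node-F: power draw 12 + 5 = 17 ≤ 18, throughput 13 + 8 = 21.
node-E + node-F: power draw 5 + 5 = 10 ≤ 18, throughput 14 + 8 = 22.
Best is node-E and node-A with total throughput 27.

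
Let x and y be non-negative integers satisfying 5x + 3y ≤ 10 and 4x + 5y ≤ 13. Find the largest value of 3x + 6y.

(x,y)=(0,2): 5·0+3·2=6≤10, 4·0+5·2=10≤13, objective 12.
(x,y)=(1,1): 5·1+3·1=8≤10, 4·1+5·1=9≤13, objective 9.
(x,y)=(0,1): 5·0+3·1=3≤10, 4·0+5·1=5≤13, objective 6.
The best lattice point is (0,2), giving 12.

12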